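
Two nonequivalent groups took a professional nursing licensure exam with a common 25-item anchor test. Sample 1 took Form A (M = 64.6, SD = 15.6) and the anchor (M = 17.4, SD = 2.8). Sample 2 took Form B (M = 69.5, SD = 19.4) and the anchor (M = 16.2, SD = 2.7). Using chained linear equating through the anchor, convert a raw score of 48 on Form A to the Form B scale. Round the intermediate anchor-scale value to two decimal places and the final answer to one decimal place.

56.7

Form A → anchor (Sample 1): v = (2.8/15.6)(48 − 64.6) + 17.4 = 14.42
anchor → Form B (Sample 2): y = (19.4/2.7)(14.42 − 16.2) + 69.5 = 56.7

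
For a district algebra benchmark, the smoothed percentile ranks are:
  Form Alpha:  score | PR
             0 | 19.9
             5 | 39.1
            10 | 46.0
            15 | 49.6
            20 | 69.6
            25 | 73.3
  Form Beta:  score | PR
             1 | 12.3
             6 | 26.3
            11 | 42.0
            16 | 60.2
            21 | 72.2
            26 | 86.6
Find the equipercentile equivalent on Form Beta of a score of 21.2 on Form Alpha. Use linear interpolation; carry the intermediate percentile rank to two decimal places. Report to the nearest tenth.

PR of 21.2 on Form Alpha: 69.6 + (21.2 − 20)/(25 − 20) × (73.3 − 69.6) = 70.49
On Form Beta, PR 70.49 falls between score 16 (PR 60.2) and 21 (PR 72.2).
Interpolate: 16 + (70.49 − 60.2)/(72.2 − 60.2) × (21 − 16) = 20.3

20.3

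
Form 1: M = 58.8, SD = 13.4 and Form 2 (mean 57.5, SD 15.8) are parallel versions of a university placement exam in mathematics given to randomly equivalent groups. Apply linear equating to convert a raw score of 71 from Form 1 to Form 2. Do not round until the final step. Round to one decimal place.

Linear equating: y = (SD_Y/SD_X)(x − M_X) + M_Y
y = (15.8/13.4)(71 − 58.8) + 57.5
y = 1.179104 × 12.2 + 57.5 = 14.3851 + 57.5 = 71.9

71.9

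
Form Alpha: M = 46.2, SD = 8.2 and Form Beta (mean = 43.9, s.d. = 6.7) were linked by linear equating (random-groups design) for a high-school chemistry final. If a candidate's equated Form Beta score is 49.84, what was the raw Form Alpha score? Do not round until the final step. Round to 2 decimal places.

Invert y = (SD_Y/SD_X)(x − M_X) + M_Y:
x = (SD_X/SD_Y)(y − M_Y) + M_X = (8.2/6.7)(49.84 − 43.9) + 46.2
x = 1.223881 × 5.940 + 46.2 = 53.47

53.47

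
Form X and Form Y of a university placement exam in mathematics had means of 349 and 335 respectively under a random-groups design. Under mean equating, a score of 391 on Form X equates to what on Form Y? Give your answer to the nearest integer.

Mean equating: y = x + (M_Y − M_X) = 391 + (335 − 349) = 377

377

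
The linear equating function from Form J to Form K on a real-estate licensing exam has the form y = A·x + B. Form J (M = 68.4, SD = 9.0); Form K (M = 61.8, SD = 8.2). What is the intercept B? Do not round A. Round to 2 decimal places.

A = SD_Y / SD_X = 8.2 / 9.0 = 0.911111
B = M_Y − A·M_X = 61.8 − 0.911111 × 68.4 = -0.52

-0.52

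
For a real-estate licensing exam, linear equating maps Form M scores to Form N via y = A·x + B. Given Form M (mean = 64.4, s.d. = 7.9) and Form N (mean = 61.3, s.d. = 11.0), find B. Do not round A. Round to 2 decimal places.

-28.37

A = SD_Y / SD_X = 11.0 / 7.9 = 1.392405
B = M_Y − A·M_X = 61.3 − 1.392405 × 64.4 = -28.37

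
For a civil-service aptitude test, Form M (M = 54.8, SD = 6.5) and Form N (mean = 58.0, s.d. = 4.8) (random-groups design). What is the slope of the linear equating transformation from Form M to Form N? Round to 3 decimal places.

0.738

A = SD_Y / SD_X = 4.8 / 6.5 = 0.738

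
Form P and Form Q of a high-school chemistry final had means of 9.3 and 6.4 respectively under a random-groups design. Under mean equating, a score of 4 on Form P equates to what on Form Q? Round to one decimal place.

Mean equating: y = x + (M_Y − M_X) = 4 + (6.4 − 9.3) = 1.1

1.1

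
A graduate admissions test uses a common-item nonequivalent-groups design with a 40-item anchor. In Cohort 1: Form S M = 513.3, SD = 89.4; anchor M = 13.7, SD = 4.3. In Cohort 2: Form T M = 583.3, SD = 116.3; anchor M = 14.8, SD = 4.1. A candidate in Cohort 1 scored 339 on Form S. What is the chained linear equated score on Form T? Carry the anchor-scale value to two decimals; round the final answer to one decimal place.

314.4

Form S → anchor (Cohort 1): v = (4.3/89.4)(339 − 513.3) + 13.7 = 5.32
anchor → Form T (Cohort 2): y = (116.3/4.1)(5.32 − 14.8) + 583.3 = 314.4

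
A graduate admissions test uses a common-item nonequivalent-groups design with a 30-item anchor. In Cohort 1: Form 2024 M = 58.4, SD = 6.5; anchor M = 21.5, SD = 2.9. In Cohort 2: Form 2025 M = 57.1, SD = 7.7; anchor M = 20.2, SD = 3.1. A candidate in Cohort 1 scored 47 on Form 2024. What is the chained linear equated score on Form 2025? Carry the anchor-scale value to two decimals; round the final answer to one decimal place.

47.7

Form 2024 → anchor (Cohort 1): v = (2.9/6.5)(47 − 58.4) + 21.5 = 16.41
anchor → Form 2025 (Cohort 2): y = (7.7/3.1)(16.41 − 20.2) + 57.1 = 47.7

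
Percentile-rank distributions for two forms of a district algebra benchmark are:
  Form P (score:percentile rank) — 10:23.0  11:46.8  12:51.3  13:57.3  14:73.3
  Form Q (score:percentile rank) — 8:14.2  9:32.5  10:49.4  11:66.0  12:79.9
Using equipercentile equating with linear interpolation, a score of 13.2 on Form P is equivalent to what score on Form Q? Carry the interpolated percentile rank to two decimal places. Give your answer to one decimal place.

PR of 13.2 on Form P: 57.3 + (13.2 − 13)/(14 − 13) × (73.3 − 57.3) = 60.50
On Form Q, PR 60.50 falls between score 10 (PR 49.4) and 11 (PR 66.0).
Interpolate: 10 + (60.50 − 49.4)/(66.0 − 49.4) × (11 − 10) = 10.7

10.7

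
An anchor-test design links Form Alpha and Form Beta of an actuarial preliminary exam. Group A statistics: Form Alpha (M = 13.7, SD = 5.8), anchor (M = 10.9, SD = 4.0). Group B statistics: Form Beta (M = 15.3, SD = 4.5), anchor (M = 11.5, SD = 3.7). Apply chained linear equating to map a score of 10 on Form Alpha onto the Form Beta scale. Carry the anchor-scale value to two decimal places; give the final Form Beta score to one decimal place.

Form Alpha → anchor (Group A): v = (4.0/5.8)(10 − 13.7) + 10.9 = 8.35
anchor → Form Beta (Group B): y = (4.5/3.7)(8.35 − 11.5) + 15.3 = 11.5

11.5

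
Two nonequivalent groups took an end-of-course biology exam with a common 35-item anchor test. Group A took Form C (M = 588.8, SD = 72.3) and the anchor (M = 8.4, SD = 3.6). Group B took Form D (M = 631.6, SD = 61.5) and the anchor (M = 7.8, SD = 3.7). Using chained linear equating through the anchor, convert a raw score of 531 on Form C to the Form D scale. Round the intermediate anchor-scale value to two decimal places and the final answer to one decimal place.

Form C → anchor (Group A): v = (3.6/72.3)(531 − 588.8) + 8.4 = 5.52
anchor → Form D (Group B): y = (61.5/3.7)(5.52 − 7.8) + 631.6 = 593.7

593.7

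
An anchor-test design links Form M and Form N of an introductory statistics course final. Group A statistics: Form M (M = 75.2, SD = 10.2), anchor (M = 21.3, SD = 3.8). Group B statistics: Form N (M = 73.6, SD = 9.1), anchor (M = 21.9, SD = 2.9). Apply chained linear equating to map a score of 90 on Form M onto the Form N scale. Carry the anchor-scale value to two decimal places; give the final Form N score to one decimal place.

89.0

Form M → anchor (Group A): v = (3.8/10.2)(90 − 75.2) + 21.3 = 26.81
anchor → Form N (Group B): y = (9.1/2.9)(26.81 − 21.9) + 73.6 = 89.0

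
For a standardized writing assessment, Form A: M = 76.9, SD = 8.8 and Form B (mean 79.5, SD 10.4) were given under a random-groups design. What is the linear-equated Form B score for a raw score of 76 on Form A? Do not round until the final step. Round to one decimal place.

78.4

Linear equating: y = (SD_Y/SD_X)(x − M_X) + M_Y
y = (10.4/8.8)(76 − 76.9) + 79.5
y = 1.181818 × -0.9 + 79.5 = -1.0636 + 79.5 = 78.4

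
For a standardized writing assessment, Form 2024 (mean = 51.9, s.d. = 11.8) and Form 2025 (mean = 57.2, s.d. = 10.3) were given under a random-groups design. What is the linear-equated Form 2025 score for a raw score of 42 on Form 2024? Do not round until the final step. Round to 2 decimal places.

Linear equating: y = (SD_Y/SD_X)(x − M_X) + M_Y
y = (10.3/11.8)(42 − 51.9) + 57.2
y = 0.872881 × -9.9 + 57.2 = -8.6415 + 57.2 = 48.56

48.56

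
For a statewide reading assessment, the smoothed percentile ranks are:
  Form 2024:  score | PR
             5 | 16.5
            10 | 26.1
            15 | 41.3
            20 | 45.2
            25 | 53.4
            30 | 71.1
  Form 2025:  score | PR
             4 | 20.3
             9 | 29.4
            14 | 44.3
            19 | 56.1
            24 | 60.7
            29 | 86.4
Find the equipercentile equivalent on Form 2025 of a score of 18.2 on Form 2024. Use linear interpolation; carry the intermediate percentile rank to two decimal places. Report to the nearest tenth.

13.8

PR of 18.2 on Form 2024: 41.3 + (18.2 − 15)/(20 − 15) × (45.2 − 41.3) = 43.80
On Form 2025, PR 43.80 falls between score 9 (PR 29.4) and 14 (PR 44.3).
Interpolate: 9 + (43.80 − 29.4)/(44.3 − 29.4) × (14 − 9) = 13.8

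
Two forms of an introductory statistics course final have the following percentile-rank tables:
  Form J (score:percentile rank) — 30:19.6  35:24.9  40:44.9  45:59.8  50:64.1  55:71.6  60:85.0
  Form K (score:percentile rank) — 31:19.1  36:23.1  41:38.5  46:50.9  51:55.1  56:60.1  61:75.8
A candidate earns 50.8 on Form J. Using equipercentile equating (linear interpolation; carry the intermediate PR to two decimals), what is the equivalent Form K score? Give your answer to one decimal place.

PR of 50.8 on Form J: 64.1 + (50.8 − 50)/(55 − 50) × (71.6 − 64.1) = 65.30
On Form K, PR 65.30 falls between score 56 (PR 60.1) and 61 (PR 75.8).
Interpolate: 56 + (65.30 − 60.1)/(75.8 − 60.1) × (61 − 56) = 57.7

57.7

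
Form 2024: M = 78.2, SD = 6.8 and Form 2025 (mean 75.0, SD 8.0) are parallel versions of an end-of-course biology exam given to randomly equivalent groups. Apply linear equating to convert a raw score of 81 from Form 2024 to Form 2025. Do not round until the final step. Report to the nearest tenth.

Linear equating: y = (SD_Y/SD_X)(x − M_X) + M_Y
y = (8.0/6.8)(81 − 78.2) + 75.0
y = 1.176471 × 2.8 + 75.0 = 3.2941 + 75.0 = 78.3

78.3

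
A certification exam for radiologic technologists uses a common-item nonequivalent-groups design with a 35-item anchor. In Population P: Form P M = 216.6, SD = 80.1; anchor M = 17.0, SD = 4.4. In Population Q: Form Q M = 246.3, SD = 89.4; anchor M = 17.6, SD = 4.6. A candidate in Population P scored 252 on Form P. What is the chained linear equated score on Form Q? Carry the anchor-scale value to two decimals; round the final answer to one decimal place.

Form P → anchor (Population P): v = (4.4/80.1)(252 − 216.6) + 17.0 = 18.94
anchor → Form Q (Population Q): y = (89.4/4.6)(18.94 − 17.6) + 246.3 = 272.3

272.3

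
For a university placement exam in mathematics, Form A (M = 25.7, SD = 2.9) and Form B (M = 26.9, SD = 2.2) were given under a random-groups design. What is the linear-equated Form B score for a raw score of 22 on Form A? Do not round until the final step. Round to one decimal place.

24.1

Linear equating: y = (SD_Y/SD_X)(x − M_X) + M_Y
y = (2.2/2.9)(22 − 25.7) + 26.9
y = 0.758621 × -3.7 + 26.9 = -2.8069 + 26.9 = 24.1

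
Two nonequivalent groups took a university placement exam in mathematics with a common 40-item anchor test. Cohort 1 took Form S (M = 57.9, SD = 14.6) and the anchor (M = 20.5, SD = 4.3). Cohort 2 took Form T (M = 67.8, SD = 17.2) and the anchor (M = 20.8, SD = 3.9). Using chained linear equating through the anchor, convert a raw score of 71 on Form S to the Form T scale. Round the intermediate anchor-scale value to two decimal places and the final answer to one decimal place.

Form S → anchor (Cohort 1): v = (4.3/14.6)(71 − 57.9) + 20.5 = 24.36
anchor → Form T (Cohort 2): y = (17.2/3.9)(24.36 − 20.8) + 67.8 = 83.5

83.5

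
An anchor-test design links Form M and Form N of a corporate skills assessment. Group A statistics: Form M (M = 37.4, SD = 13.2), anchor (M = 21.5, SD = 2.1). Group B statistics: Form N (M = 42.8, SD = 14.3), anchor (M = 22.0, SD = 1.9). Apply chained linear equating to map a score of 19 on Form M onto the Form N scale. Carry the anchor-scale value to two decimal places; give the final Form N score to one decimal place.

Form M → anchor (Group A): v = (2.1/13.2)(19 − 37.4) + 21.5 = 18.57
anchor → Form N (Group B): y = (14.3/1.9)(18.57 − 22.0) + 42.8 = 17.0

17.0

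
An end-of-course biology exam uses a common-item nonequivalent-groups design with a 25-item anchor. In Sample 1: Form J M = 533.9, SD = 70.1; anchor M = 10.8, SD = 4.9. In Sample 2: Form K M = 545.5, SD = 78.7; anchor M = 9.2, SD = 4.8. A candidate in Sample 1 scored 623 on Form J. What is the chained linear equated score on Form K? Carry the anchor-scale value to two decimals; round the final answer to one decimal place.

Form J → anchor (Sample 1): v = (4.9/70.1)(623 − 533.9) + 10.8 = 17.03
anchor → Form K (Sample 2): y = (78.7/4.8)(17.03 − 9.2) + 545.5 = 673.9

673.9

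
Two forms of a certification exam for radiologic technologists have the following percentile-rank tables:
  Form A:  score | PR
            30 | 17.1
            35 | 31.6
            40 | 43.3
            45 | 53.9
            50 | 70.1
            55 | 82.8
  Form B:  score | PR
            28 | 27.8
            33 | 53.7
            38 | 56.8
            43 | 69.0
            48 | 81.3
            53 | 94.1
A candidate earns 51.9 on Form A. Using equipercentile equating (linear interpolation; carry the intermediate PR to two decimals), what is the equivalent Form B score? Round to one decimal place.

45.4

PR of 51.9 on Form A: 70.1 + (51.9 − 50)/(55 − 50) × (82.8 − 70.1) = 74.93
On Form B, PR 74.93 falls between score 43 (PR 69.0) and 48 (PR 81.3).
Interpolate: 43 + (74.93 − 69.0)/(81.3 − 69.0) × (48 − 43) = 45.4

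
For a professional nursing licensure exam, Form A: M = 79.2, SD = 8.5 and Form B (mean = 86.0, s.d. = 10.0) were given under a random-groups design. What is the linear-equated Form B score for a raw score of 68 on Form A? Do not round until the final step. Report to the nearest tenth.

72.8

Linear equating: y = (SD_Y/SD_X)(x − M_X) + M_Y
y = (10.0/8.5)(68 − 79.2) + 86.0
y = 1.176471 × -11.2 + 86.0 = -13.1765 + 86.0 = 72.8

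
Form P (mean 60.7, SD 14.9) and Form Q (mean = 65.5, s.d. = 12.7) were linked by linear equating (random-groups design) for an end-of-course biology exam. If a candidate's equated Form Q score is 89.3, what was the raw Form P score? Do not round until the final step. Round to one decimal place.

Invert y = (SD_Y/SD_X)(x − M_X) + M_Y:
x = (SD_X/SD_Y)(y − M_Y) + M_X = (14.9/12.7)(89.3 − 65.5) + 60.7
x = 1.173228 × 23.800 + 60.7 = 88.6

88.6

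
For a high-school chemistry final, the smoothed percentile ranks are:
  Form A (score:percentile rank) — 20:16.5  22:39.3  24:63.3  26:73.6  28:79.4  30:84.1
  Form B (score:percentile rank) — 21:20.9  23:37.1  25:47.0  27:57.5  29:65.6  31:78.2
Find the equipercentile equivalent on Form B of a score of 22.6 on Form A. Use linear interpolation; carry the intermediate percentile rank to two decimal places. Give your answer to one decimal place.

PR of 22.6 on Form A: 39.3 + (22.6 − 22)/(24 − 22) × (63.3 − 39.3) = 46.50
On Form B, PR 46.50 falls between score 23 (PR 37.1) and 25 (PR 47.0).
Interpolate: 23 + (46.50 − 37.1)/(47.0 − 37.1) × (25 − 23) = 24.9

24.9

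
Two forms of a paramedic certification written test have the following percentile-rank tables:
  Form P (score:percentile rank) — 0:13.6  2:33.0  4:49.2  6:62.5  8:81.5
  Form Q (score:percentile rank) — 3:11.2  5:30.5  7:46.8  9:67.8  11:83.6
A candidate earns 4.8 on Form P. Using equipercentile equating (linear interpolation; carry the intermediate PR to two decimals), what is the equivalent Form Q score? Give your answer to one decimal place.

7.7

PR of 4.8 on Form P: 49.2 + (4.8 − 4)/(6 − 4) × (62.5 − 49.2) = 54.52
On Form Q, PR 54.52 falls between score 7 (PR 46.8) and 9 (PR 67.8).
Interpolate: 7 + (54.52 − 46.8)/(67.8 − 46.8) × (9 − 7) = 7.7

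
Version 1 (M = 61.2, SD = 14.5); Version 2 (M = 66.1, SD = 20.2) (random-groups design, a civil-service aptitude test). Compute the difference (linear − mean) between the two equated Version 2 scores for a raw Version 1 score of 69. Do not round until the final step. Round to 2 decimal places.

Mean-equated: 69 + (66.1 − 61.2) = 73.90
Linear-equated: (20.2/14.5)(69 − 61.2) + 66.1 = 76.966
Difference = 76.966 − 73.90 = 3.07

3.07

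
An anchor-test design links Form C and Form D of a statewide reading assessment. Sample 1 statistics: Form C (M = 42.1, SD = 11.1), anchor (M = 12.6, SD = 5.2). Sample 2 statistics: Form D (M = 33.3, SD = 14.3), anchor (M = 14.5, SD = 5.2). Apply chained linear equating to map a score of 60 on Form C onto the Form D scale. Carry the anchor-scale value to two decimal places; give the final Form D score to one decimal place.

51.1

Form C → anchor (Sample 1): v = (5.2/11.1)(60 − 42.1) + 12.6 = 20.99
anchor → Form D (Sample 2): y = (14.3/5.2)(20.99 − 14.5) + 33.3 = 51.1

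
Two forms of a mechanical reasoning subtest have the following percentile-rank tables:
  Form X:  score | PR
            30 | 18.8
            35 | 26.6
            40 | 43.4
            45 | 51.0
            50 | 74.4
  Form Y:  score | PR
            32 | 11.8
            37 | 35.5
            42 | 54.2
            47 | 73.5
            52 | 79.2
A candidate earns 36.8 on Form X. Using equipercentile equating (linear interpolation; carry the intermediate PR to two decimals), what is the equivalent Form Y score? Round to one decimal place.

PR of 36.8 on Form X: 26.6 + (36.8 − 35)/(40 − 35) × (43.4 − 26.6) = 32.65
On Form Y, PR 32.65 falls between score 32 (PR 11.8) and 37 (PR 35.5).
Interpolate: 32 + (32.65 − 11.8)/(35.5 − 11.8) × (37 − 32) = 36.4

36.4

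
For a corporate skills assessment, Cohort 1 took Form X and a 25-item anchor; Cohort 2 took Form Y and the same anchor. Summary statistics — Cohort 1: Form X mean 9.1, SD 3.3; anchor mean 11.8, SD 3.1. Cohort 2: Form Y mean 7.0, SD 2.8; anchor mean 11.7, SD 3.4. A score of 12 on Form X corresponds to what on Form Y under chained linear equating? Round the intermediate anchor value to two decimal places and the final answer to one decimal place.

Form X → anchor (Cohort 1): v = (3.1/3.3)(12 − 9.1) + 11.8 = 14.52
anchor → Form Y (Cohort 2): y = (2.8/3.4)(14.52 − 11.7) + 7.0 = 9.3

9.3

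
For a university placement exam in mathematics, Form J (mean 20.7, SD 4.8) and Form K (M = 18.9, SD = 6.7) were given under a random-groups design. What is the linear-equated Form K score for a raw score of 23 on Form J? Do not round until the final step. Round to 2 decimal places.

22.11

Linear equating: y = (SD_Y/SD_X)(x − M_X) + M_Y
y = (6.7/4.8)(23 − 20.7) + 18.9
y = 1.395833 × 2.3 + 18.9 = 3.2104 + 18.9 = 22.11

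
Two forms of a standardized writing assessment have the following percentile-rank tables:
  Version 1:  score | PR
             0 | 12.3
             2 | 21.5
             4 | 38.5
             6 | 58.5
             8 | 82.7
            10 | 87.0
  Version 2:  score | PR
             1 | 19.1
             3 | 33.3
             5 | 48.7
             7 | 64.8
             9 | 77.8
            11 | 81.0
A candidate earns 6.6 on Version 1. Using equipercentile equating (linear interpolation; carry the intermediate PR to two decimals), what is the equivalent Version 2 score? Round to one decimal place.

7.1

PR of 6.6 on Version 1: 58.5 + (6.6 − 6)/(8 − 6) × (82.7 − 58.5) = 65.76
On Version 2, PR 65.76 falls between score 7 (PR 64.8) and 9 (PR 77.8).
Interpolate: 7 + (65.76 − 64.8)/(77.8 − 64.8) × (9 − 7) = 7.1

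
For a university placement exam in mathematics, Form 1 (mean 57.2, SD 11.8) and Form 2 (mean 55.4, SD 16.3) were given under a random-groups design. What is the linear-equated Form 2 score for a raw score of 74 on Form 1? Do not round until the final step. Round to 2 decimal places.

Linear equating: y = (SD_Y/SD_X)(x − M_X) + M_Y
y = (16.3/11.8)(74 − 57.2) + 55.4
y = 1.381356 × 16.8 + 55.4 = 23.2068 + 55.4 = 78.61

78.61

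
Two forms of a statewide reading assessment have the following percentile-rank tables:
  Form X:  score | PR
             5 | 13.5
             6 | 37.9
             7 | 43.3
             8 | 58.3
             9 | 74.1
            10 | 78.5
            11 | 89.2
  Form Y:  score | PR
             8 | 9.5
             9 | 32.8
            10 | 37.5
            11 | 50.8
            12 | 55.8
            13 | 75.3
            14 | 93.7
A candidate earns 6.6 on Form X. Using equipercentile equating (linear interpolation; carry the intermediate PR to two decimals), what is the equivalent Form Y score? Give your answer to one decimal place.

PR of 6.6 on Form X: 37.9 + (6.6 − 6)/(7 − 6) × (43.3 − 37.9) = 41.14
On Form Y, PR 41.14 falls between score 10 (PR 37.5) and 11 (PR 50.8).
Interpolate: 10 + (41.14 − 37.5)/(50.8 − 37.5) × (11 − 10) = 10.3

10.3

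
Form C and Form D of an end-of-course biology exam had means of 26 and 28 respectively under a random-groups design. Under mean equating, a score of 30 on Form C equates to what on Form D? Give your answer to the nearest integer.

32

Mean equating: y = x + (M_Y − M_X) = 30 + (28 − 26) = 32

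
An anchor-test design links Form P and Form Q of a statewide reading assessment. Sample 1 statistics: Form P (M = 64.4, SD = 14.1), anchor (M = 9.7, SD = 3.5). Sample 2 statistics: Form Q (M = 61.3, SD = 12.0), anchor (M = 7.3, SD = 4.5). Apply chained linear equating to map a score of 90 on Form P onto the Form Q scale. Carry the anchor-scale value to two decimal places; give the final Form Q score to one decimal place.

84.6

Form P → anchor (Sample 1): v = (3.5/14.1)(90 − 64.4) + 9.7 = 16.05
anchor → Form Q (Sample 2): y = (12.0/4.5)(16.05 − 7.3) + 61.3 = 84.6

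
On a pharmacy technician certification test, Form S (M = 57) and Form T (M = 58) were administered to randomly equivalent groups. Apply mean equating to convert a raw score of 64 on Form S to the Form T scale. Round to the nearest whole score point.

Mean equating: y = x + (M_Y − M_X) = 64 + (58 − 57) = 65

65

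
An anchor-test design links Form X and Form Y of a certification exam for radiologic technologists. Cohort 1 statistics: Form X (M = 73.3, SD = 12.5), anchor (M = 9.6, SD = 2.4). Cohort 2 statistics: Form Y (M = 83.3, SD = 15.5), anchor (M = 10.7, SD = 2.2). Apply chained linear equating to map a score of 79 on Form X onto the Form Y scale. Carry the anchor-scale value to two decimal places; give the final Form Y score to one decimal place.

83.2

Form X → anchor (Cohort 1): v = (2.4/12.5)(79 − 73.3) + 9.6 = 10.69
anchor → Form Y (Cohort 2): y = (15.5/2.2)(10.69 − 10.7) + 83.3 = 83.2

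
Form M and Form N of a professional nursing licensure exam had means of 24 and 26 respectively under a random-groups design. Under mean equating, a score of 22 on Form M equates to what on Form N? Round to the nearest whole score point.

Mean equating: y = x + (M_Y − M_X) = 22 + (26 − 24) = 24

24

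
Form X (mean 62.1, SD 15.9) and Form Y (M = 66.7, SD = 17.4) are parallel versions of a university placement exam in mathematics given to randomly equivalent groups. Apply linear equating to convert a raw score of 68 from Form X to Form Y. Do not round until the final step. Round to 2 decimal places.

Linear equating: y = (SD_Y/SD_X)(x − M_X) + M_Y
y = (17.4/15.9)(68 − 62.1) + 66.7
y = 1.094340 × 5.9 + 66.7 = 6.4566 + 66.7 = 73.16

73.16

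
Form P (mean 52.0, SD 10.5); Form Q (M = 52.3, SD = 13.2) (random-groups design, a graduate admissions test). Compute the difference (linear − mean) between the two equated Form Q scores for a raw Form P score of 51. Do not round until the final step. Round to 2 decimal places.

-0.26

Mean-equated: 51 + (52.3 − 52.0) = 51.30
Linear-equated: (13.2/10.5)(51 − 52.0) + 52.3 = 51.043
Difference = 51.043 − 51.30 = -0.26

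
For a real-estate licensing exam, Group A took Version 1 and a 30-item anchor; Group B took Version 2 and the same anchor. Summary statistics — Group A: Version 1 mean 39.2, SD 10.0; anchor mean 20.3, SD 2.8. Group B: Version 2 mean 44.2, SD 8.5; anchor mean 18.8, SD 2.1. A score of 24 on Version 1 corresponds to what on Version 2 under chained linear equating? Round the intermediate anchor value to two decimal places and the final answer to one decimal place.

Version 1 → anchor (Group A): v = (2.8/10.0)(24 − 39.2) + 20.3 = 16.04
anchor → Version 2 (Group B): y = (8.5/2.1)(16.04 − 18.8) + 44.2 = 33.0

33.0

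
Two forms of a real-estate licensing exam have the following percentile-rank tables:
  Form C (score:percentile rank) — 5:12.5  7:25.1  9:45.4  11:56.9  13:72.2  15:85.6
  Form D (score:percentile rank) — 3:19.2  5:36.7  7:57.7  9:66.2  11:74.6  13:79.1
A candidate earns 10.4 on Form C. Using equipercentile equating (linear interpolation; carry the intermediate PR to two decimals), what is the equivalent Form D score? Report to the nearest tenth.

PR of 10.4 on Form C: 45.4 + (10.4 − 9)/(11 − 9) × (56.9 − 45.4) = 53.45
On Form D, PR 53.45 falls between score 5 (PR 36.7) and 7 (PR 57.7).
Interpolate: 5 + (53.45 − 36.7)/(57.7 − 36.7) × (7 − 5) = 6.6

6.6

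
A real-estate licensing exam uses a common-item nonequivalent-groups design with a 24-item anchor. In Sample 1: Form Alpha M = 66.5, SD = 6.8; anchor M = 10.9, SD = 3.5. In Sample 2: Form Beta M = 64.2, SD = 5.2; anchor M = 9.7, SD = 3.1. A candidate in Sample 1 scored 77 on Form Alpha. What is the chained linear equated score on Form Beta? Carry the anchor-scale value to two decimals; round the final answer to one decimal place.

75.3

Form Alpha → anchor (Sample 1): v = (3.5/6.8)(77 − 66.5) + 10.9 = 16.30
anchor → Form Beta (Sample 2): y = (5.2/3.1)(16.30 − 9.7) + 64.2 = 75.3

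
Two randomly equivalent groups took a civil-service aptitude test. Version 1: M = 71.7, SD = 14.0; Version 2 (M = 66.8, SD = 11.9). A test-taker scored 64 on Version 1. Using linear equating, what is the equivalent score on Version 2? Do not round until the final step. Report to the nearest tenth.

Linear equating: y = (SD_Y/SD_X)(x − M_X) + M_Y
y = (11.9/14.0)(64 − 71.7) + 66.8
y = 0.850000 × -7.7 + 66.8 = -6.5450 + 66.8 = 60.3

60.3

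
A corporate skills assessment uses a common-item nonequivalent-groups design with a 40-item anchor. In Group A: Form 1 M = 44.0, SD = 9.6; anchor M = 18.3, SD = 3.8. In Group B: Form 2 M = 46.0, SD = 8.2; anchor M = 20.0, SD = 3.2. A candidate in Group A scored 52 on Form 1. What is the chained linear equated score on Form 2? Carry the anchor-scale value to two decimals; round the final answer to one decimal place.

49.8

Form 1 → anchor (Group A): v = (3.8/9.6)(52 − 44.0) + 18.3 = 21.47
anchor → Form 2 (Group B): y = (8.2/3.2)(21.47 − 20.0) + 46.0 = 49.8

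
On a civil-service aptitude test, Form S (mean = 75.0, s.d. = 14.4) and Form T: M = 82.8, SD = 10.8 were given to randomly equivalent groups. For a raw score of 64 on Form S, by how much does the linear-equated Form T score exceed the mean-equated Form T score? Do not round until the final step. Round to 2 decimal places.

2.75

Mean-equated: 64 + (82.8 − 75.0) = 71.80
Linear-equated: (10.8/14.4)(64 − 75.0) + 82.8 = 74.550
Difference = 74.550 − 71.80 = 2.75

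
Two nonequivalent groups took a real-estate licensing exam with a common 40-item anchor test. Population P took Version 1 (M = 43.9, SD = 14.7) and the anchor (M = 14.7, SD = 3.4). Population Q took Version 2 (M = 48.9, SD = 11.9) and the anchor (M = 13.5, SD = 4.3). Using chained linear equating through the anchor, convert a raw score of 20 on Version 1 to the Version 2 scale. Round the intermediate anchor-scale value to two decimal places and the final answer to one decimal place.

36.9

Version 1 → anchor (Population P): v = (3.4/14.7)(20 − 43.9) + 14.7 = 9.17
anchor → Version 2 (Population Q): y = (11.9/4.3)(9.17 − 13.5) + 48.9 = 36.9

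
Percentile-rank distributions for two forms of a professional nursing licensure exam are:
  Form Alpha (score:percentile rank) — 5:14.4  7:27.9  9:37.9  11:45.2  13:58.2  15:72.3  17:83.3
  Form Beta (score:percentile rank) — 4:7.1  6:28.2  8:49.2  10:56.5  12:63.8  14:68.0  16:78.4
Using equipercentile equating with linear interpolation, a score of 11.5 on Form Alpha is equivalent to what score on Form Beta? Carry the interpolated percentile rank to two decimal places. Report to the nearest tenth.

7.9

PR of 11.5 on Form Alpha: 45.2 + (11.5 − 11)/(13 − 11) × (58.2 − 45.2) = 48.45
On Form Beta, PR 48.45 falls between score 6 (PR 28.2) and 8 (PR 49.2).
Interpolate: 6 + (48.45 − 28.2)/(49.2 − 28.2) × (8 − 6) = 7.9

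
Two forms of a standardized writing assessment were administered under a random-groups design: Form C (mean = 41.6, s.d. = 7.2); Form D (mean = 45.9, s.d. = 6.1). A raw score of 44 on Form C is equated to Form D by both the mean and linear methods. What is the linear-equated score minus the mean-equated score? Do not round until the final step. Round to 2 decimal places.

Mean-equated: 44 + (45.9 − 41.6) = 48.30
Linear-equated: (6.1/7.2)(44 − 41.6) + 45.9 = 47.933
Difference = 47.933 − 48.30 = -0.37

-0.37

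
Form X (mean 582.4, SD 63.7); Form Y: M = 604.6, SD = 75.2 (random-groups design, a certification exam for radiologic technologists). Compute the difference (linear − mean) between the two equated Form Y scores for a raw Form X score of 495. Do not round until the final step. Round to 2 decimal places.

-15.78

Mean-equated: 495 + (604.6 − 582.4) = 517.20
Linear-equated: (75.2/63.7)(495 − 582.4) + 604.6 = 501.421
Difference = 501.421 − 517.20 = -15.78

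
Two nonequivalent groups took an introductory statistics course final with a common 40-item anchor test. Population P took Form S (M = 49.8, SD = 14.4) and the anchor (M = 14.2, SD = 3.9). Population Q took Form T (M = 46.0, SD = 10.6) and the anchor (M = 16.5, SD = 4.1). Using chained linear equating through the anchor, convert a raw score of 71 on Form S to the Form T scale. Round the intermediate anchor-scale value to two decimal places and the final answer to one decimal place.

54.9

Form S → anchor (Population P): v = (3.9/14.4)(71 − 49.8) + 14.2 = 19.94
anchor → Form T (Population Q): y = (10.6/4.1)(19.94 − 16.5) + 46.0 = 54.9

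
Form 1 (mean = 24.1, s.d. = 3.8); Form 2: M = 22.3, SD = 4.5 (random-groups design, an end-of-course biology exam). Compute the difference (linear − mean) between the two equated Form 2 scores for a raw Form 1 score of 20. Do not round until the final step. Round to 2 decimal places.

-0.76

Mean-equated: 20 + (22.3 − 24.1) = 18.20
Linear-equated: (4.5/3.8)(20 − 24.1) + 22.3 = 17.445
Difference = 17.445 − 18.20 = -0.76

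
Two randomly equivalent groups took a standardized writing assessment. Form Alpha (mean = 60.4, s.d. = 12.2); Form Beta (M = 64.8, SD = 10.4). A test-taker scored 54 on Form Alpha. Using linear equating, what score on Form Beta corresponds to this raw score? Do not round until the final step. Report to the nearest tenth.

Linear equating: y = (SD_Y/SD_X)(x − M_X) + M_Y
y = (10.4/12.2)(54 − 60.4) + 64.8
y = 0.852459 × -6.4 + 64.8 = -5.4557 + 64.8 = 59.3

59.3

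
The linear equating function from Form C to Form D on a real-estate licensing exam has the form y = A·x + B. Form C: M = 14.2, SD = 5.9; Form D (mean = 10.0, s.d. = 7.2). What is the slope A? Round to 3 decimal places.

A = SD_Y / SD_X = 7.2 / 5.9 = 1.220

1.220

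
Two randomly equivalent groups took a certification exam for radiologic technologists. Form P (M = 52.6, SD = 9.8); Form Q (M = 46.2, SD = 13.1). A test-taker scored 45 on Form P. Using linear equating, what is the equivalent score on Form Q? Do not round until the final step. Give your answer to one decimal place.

36.0

Linear equating: y = (SD_Y/SD_X)(x − M_X) + M_Y
y = (13.1/9.8)(45 − 52.6) + 46.2
y = 1.336735 × -7.6 + 46.2 = -10.1592 + 46.2 = 36.0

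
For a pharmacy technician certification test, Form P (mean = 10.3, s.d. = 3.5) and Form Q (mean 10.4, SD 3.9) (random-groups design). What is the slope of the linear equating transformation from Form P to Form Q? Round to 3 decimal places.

1.114

A = SD_Y / SD_X = 3.9 / 3.5 = 1.114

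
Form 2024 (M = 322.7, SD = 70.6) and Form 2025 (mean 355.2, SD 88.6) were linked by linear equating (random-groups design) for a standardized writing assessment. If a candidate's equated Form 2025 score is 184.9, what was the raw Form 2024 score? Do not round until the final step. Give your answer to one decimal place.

Invert y = (SD_Y/SD_X)(x − M_X) + M_Y:
x = (SD_X/SD_Y)(y − M_Y) + M_X = (70.6/88.6)(184.9 − 355.2) + 322.7
x = 0.796840 × -170.300 + 322.7 = 187.0

187.0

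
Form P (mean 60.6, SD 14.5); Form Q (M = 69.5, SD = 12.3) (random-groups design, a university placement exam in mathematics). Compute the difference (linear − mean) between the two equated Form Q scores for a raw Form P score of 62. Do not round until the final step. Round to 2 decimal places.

-0.21

Mean-equated: 62 + (69.5 − 60.6) = 70.90
Linear-equated: (12.3/14.5)(62 − 60.6) + 69.5 = 70.688
Difference = 70.688 − 70.90 = -0.21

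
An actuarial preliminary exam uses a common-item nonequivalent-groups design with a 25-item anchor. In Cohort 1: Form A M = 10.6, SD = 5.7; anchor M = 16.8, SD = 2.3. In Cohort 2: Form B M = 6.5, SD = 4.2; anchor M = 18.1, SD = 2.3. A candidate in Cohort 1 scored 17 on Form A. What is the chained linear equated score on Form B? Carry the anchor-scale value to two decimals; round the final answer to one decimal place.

Form A → anchor (Cohort 1): v = (2.3/5.7)(17 − 10.6) + 16.8 = 19.38
anchor → Form B (Cohort 2): y = (4.2/2.3)(19.38 − 18.1) + 6.5 = 8.8

8.8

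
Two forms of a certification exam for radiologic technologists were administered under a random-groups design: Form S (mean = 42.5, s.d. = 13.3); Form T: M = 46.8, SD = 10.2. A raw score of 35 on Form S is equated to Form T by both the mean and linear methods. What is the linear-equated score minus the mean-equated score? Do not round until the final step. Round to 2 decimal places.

1.75

Mean-equated: 35 + (46.8 − 42.5) = 39.30
Linear-equated: (10.2/13.3)(35 − 42.5) + 46.8 = 41.048
Difference = 41.048 − 39.30 = 1.75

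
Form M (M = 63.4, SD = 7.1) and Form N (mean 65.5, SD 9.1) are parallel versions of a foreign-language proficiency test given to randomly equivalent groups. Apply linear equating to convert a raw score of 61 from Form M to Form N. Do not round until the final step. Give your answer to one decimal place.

Linear equating: y = (SD_Y/SD_X)(x − M_X) + M_Y
y = (9.1/7.1)(61 − 63.4) + 65.5
y = 1.281690 × -2.4 + 65.5 = -3.0761 + 65.5 = 62.4

62.4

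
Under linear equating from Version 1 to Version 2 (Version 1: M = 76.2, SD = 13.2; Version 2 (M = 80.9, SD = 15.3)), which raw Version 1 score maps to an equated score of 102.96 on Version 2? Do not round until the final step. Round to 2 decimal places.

Invert y = (SD_Y/SD_X)(x − M_X) + M_Y:
x = (SD_X/SD_Y)(y − M_Y) + M_X = (13.2/15.3)(102.96 − 80.9) + 76.2
x = 0.862745 × 22.060 + 76.2 = 95.23

95.23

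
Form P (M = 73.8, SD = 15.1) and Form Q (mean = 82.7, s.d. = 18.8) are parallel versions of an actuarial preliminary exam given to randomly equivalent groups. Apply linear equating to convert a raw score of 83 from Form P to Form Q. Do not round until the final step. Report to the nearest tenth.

94.2

Linear equating: y = (SD_Y/SD_X)(x − M_X) + M_Y
y = (18.8/15.1)(83 − 73.8) + 82.7
y = 1.245033 × 9.2 + 82.7 = 11.4543 + 82.7 = 94.2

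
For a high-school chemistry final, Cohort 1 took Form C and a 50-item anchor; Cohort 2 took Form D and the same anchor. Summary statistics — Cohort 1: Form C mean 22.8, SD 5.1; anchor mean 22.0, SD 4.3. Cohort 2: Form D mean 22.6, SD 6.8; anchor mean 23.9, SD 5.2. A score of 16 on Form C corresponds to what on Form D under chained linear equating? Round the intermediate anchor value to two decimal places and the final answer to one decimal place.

12.6

Form C → anchor (Cohort 1): v = (4.3/5.1)(16 − 22.8) + 22.0 = 16.27
anchor → Form D (Cohort 2): y = (6.8/5.2)(16.27 − 23.9) + 22.6 = 12.6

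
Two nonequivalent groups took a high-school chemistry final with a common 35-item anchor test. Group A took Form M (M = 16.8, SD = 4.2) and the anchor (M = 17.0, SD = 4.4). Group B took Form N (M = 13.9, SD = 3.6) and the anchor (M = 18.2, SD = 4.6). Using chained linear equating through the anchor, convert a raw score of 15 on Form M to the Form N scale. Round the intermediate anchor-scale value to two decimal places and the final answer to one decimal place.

Form M → anchor (Group A): v = (4.4/4.2)(15 − 16.8) + 17.0 = 15.11
anchor → Form N (Group B): y = (3.6/4.6)(15.11 − 18.2) + 13.9 = 11.5

11.5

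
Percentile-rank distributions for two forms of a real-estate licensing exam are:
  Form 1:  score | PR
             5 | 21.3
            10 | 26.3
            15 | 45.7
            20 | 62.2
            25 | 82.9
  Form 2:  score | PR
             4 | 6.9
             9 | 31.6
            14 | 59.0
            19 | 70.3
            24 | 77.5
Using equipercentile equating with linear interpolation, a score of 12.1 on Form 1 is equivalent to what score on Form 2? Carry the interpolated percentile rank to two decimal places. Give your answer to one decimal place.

9.5

PR of 12.1 on Form 1: 26.3 + (12.1 − 10)/(15 − 10) × (45.7 − 26.3) = 34.45
On Form 2, PR 34.45 falls between score 9 (PR 31.6) and 14 (PR 59.0).
Interpolate: 9 + (34.45 − 31.6)/(59.0 − 31.6) × (14 − 9) = 9.5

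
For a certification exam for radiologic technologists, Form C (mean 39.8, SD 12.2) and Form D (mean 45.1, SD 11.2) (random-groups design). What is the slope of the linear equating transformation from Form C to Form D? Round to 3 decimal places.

0.918

A = SD_Y / SD_X = 11.2 / 12.2 = 0.918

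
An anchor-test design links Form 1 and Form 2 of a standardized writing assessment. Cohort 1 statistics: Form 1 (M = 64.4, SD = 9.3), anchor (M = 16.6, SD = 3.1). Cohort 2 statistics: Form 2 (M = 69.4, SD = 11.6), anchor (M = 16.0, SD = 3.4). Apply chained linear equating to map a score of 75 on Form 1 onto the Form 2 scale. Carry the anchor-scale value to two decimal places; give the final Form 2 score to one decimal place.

Form 1 → anchor (Cohort 1): v = (3.1/9.3)(75 − 64.4) + 16.6 = 20.13
anchor → Form 2 (Cohort 2): y = (11.6/3.4)(20.13 − 16.0) + 69.4 = 83.5

83.5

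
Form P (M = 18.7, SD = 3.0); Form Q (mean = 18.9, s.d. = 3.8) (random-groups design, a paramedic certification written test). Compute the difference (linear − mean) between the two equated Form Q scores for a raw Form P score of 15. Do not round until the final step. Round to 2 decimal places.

Mean-equated: 15 + (18.9 − 18.7) = 15.20
Linear-equated: (3.8/3.0)(15 − 18.7) + 18.9 = 14.213
Difference = 14.213 − 15.20 = -0.99

-0.99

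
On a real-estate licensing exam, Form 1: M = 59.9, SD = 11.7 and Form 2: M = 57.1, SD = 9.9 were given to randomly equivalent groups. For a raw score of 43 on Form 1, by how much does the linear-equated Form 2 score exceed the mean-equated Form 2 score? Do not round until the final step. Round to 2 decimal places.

Mean-equated: 43 + (57.1 − 59.9) = 40.20
Linear-equated: (9.9/11.7)(43 − 59.9) + 57.1 = 42.800
Difference = 42.800 − 40.20 = 2.60

2.60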